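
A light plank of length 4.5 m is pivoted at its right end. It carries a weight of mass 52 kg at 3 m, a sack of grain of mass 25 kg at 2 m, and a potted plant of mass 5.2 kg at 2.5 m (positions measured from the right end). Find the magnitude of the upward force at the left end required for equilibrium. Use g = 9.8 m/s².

Take moments about the right end.
Weight: 52 × 9.8 = 509.6 N down at 3 m → arm 3 m, τ = 509.6 × 3 = 1529 N·m counterclockwise.
Sack of grain: 25 × 9.8 = 245 N down at 2 m → arm 2 m, τ = 245 × 2 = 490 N·m counterclockwise.
Potted plant: 5.2 × 9.8 = 50.96 N down at 2.5 m → arm 2.5 m, τ = 50.96 × 2.5 = 127.4 N·m counterclockwise.
Net moment of the loads = 2146 N·m counterclockwise.
The upward force F acts at the left end, arm 4.5 m, giving F × 4.5 clockwise.
Setting net torque to zero: F × 4.5 = 2146 → F = 2146 / 4.5 = 477 N.

F ≈ 477 N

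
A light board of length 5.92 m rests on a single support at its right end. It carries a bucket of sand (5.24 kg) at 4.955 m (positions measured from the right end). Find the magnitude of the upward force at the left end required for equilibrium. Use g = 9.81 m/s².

F ≈ 43 N

Choose the right end as the axis so the unknown pivot reaction has zero arm there.
Bucket of sand: 5.24 × 9.81 = 51.4 N down at 4.955 m → arm 4.955 m, τ = 51.4 × 4.955 = 254.7 N·m counterclockwise.
Net moment of the loads = 254.7 N·m counterclockwise.
The upward force F acts at the left end, arm 5.92 m, giving F × 5.92 clockwise.
Στ = 0 ⇒ F × 5.92 = 254.7 ⇒ F = 254.7 / 5.92 = 43 N.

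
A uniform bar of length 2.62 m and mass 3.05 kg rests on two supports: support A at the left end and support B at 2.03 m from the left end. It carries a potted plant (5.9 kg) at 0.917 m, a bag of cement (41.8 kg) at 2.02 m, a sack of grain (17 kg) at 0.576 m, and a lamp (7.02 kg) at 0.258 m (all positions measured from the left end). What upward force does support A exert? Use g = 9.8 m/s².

R_A ≈ 224 N

Take moments about support B.
Beam weight: 3.05 × 9.8 = 29.89 N down at 1.31 m → arm 0.72 m, τ = 29.89 × 0.72 = 21.52 N·m counterclockwise.
Potted plant: 5.9 × 9.8 = 57.82 N down at 0.917 m → arm 1.113 m, τ = 57.82 × 1.113 = 64.35 N·m counterclockwise.
Bag of cement: 41.8 × 9.8 = 409.6 N down at 2.02 m → arm 0.01 m, τ = 409.6 × 0.01 = 4.096 N·m counterclockwise.
Sack of grain: 17 × 9.8 = 166.6 N down at 0.576 m → arm 1.454 m, τ = 166.6 × 1.454 = 242.2 N·m counterclockwise.
Lamp: 7.02 × 9.8 = 68.8 N down at 0.258 m → arm 1.772 m, τ = 68.8 × 1.772 = 121.9 N·m counterclockwise.
Net load moment about support B = 454.1 N·m counterclockwise.
Reaction R at support A is upward at 0 m, arm 2.03 m → moment R × 2.03 clockwise.
Balancing moments: R × 2.03 = 454.1, giving R = 224 N.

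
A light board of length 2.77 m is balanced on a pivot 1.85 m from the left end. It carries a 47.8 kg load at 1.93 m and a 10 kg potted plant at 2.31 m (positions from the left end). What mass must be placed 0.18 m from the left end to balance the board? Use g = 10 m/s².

m ≈ 5.04 kg

About the pivot (at 1.85 m from the left end):
Load: 47.8 × 10 = 478 N down at 1.93 m → arm 0.08 m, τ = 478 × 0.08 = 38.24 N·m clockwise.
Potted plant: 10 × 10 = 100 N down at 2.31 m → arm 0.46 m, τ = 100 × 0.46 = 46 N·m clockwise.
Net moment of known loads = 84.24 N·m clockwise.
An unknown mass m at 0.18 m has arm 1.67 m; its moment is m·g·1.67 counterclockwise.
For rotational equilibrium, m × 10 × 1.67 = 84.24, so m = 84.24 / (10 × 1.67) = 5.04 kg.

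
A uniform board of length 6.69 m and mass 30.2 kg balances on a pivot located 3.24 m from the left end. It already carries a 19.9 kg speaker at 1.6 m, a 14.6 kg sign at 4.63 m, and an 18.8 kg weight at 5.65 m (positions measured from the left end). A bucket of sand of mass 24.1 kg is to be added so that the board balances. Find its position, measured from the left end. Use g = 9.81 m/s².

About the pivot (at 3.24 m from the left end):
Beam weight: 30.2 × 9.81 = 296.3 N down at 3.345 m → arm 0.105 m, τ = 296.3 × 0.105 = 31.11 N·m clockwise.
Speaker: 19.9 × 9.81 = 195.2 N down at 1.6 m → arm 1.64 m, τ = 195.2 × 1.64 = 320.1 N·m counterclockwise.
Sign: 14.6 × 9.81 = 143.2 N down at 4.63 m → arm 1.39 m, τ = 143.2 × 1.39 = 199 N·m clockwise.
Weight: 18.8 × 9.81 = 184.4 N down at 5.65 m → arm 2.41 m, τ = 184.4 × 2.41 = 444.4 N·m clockwise.
Net moment of existing loads = 354.4 N·m clockwise.
The bucket of sand weighs 24.1 × 9.81 = 236.4 N and must supply an equal counterclockwise moment, so its lever arm about the pivot is 354.4 / 236.4 = 1.5 m.
That puts it at 3.24 − 1.5 = 1.74 m from the left end.

x ≈ 1.74 m from the left end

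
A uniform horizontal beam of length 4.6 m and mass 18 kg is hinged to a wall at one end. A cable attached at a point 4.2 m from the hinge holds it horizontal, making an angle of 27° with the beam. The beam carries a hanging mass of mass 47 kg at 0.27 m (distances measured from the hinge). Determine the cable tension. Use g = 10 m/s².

T ≈ 284 N

About the hinge:
Beam weight: 18 × 10 = 180 N down at 2.3 m → arm 2.3 m, τ = 180 × 2.3 = 414 N·m clockwise.
Hanging mass: 47 × 10 = 470 N down at 0.27 m → arm 0.27 m, τ = 470 × 0.27 = 126.9 N·m clockwise.
Total clockwise load moment = 540.9 N·m.
The cable tension T acts at 4.2 m; only its component perpendicular to the beam, T sinθ, produces torque. sin 27° = 0.454.
Balancing moments: T × 4.2 × 0.454 = 540.9, giving T = 540.9 / 1.907 = 284 N.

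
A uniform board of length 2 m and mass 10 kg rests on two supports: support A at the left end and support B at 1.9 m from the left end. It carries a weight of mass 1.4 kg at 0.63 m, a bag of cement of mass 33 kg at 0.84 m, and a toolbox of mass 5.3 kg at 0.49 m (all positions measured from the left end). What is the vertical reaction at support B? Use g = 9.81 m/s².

R_B ≈ 213 N

Sum moments about support A (its reaction then has zero moment arm).
Beam weight: 10 × 9.81 = 98.1 N down at 1 m → arm 1 m, τ = 98.1 × 1 = 98.1 N·m clockwise.
Weight: 1.4 × 9.81 = 13.73 N down at 0.63 m → arm 0.63 m, τ = 13.73 × 0.63 = 8.65 N·m clockwise.
Bag of cement: 33 × 9.81 = 323.7 N down at 0.84 m → arm 0.84 m, τ = 323.7 × 0.84 = 271.9 N·m clockwise.
Toolbox: 5.3 × 9.81 = 51.99 N down at 0.49 m → arm 0.49 m, τ = 51.99 × 0.49 = 25.48 N·m clockwise.
Net load moment about support A = 404.1 N·m clockwise.
Reaction R at support B is upward at 1.9 m, arm 1.9 m → moment R × 1.9 counterclockwise.
Setting net torque to zero: R × 1.9 = 404.1 → R = 213 N.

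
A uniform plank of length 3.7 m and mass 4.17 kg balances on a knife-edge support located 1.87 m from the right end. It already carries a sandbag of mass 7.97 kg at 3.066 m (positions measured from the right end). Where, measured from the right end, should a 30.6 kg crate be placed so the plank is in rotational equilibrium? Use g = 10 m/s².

x ≈ 1.56 m from the right end

About the knife-edge support (at 1.87 m from the right end):
Beam weight: 4.17 × 10 = 41.7 N down at 1.85 m → arm 0.02 m, τ = 41.7 × 0.02 = 0.834 N·m clockwise.
Sandbag: 7.97 × 10 = 79.7 N down at 3.066 m → arm 1.196 m, τ = 79.7 × 1.196 = 95.32 N·m counterclockwise.
Net moment of existing loads = 94.49 N·m counterclockwise.
The crate weighs 30.6 × 10 = 306 N and must supply an equal clockwise moment, so its lever arm about the knife-edge support is 94.49 / 306 = 0.309 m.
That puts it at 1.87 − 0.309 = 1.56 m from the right end.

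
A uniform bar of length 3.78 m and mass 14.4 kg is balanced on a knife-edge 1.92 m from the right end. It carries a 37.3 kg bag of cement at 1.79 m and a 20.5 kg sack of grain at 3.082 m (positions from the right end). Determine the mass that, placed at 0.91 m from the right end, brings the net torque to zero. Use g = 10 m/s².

About the knife-edge (at 1.92 m from the right end):
Beam weight: 14.4 × 10 = 144 N down at 1.89 m → arm 0.03 m, τ = 144 × 0.03 = 4.32 N·m clockwise.
Bag of cement: 37.3 × 10 = 373 N down at 1.79 m → arm 0.13 m, τ = 373 × 0.13 = 48.49 N·m clockwise.
Sack of grain: 20.5 × 10 = 205 N down at 3.082 m → arm 1.162 m, τ = 205 × 1.162 = 238.2 N·m counterclockwise.
Net moment of known loads = 185.4 N·m counterclockwise.
An unknown mass m at 0.91 m has arm 1.01 m; its moment is m·g·1.01 clockwise.
Στ = 0 ⇒ m × 10 × 1.01 = 185.4 ⇒ m = 185.4 / (10 × 1.01) = 18.4 kg.

m ≈ 18.4 kg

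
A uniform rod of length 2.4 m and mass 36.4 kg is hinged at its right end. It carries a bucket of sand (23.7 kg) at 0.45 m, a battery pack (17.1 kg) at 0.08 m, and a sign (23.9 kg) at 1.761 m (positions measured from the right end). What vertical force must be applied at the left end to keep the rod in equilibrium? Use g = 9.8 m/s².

Choose the right end as the axis so the unknown pivot reaction has zero arm there.
Beam weight: 36.4 × 9.8 = 356.7 N down at 1.2 m → arm 1.2 m, τ = 356.7 × 1.2 = 428 N·m counterclockwise.
Bucket of sand: 23.7 × 9.8 = 232.3 N down at 0.45 m → arm 0.45 m, τ = 232.3 × 0.45 = 104.5 N·m counterclockwise.
Battery pack: 17.1 × 9.8 = 167.6 N down at 0.08 m → arm 0.08 m, τ = 167.6 × 0.08 = 13.41 N·m counterclockwise.
Sign: 23.9 × 9.8 = 234.2 N down at 1.761 m → arm 1.761 m, τ = 234.2 × 1.761 = 412.4 N·m counterclockwise.
Net moment of the loads = 958.3 N·m counterclockwise.
The upward force F acts at the left end, arm 2.4 m, giving F × 2.4 clockwise.
Balancing moments: F × 2.4 = 958.3, giving F = 958.3 / 2.4 = 399 N.

F ≈ 399 N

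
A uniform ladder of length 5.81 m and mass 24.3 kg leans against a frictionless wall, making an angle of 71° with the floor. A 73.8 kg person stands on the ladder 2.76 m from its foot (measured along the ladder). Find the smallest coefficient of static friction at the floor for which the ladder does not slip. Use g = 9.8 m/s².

μ_min ≈ 0.166

Take moments about the foot of the ladder.
Ladder weight 24.3×9.8 = 238.1 N acts at 2.905 m along the ladder; its horizontal arm is 2.905·cos71° = 0.9458 m → τ = 225.2 N·m clockwise.
Person: 73.8×9.8 = 723.2 N at 2.76 m → arm 0.8986 m → τ = 649.9 N·m clockwise.
Wall normal N acts horizontally at the top; its moment arm is the height L sinθ = 5.81·sin71° = 5.493 m, counterclockwise.
Balancing moments: N × 5.493 = 875.1, giving N = 159.3 N.
ΣFx = 0 ⇒ f = N_wall = 159.3 N. ΣFy = 0 ⇒ N_floor = 961.3 N.
μ_min = f / N_floor = 159.3 / 961.3 = 0.166.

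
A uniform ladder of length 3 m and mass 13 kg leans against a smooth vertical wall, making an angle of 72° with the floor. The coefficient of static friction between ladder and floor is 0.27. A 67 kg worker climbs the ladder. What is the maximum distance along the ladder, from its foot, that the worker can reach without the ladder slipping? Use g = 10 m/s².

Taking torques about the foot of the ladder:
Ladder weight 13×10 = 130 N acts at 1.5 m along the ladder; its horizontal arm is 1.5·cos72° = 0.4635 m → τ = 60.26 N·m clockwise.
Worker weight 67×10 = 670 N at distance d → arm d·cos72° → τ = 670·d·0.309 clockwise.
Wall normal N at the top has arm L sinθ = 2.853 m counterclockwise, so Στ = 0 gives N·2.853 = 60.26 + 207·d.
ΣFy = 0 ⇒ N_floor = 800 N, so the maximum friction is μ_s·N_floor = 0.27×800 = 216 N. ΣFx = 0 ⇒ N_wall = f, so at the slipping point N = 216 N.
Substituting: 216×2.853 = 60.26 + 207·d ⇒ d = (616.2 − 60.26) / 207 = 2.69 m.

d ≈ 2.69 m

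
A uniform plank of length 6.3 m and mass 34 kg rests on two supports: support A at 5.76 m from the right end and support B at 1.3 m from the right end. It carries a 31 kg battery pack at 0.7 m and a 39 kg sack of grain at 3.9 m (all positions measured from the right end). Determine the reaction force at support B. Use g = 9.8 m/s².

R_B ≈ 699 N

Take moments about support A.
Beam weight: 34 × 9.8 = 333.2 N down at 3.15 m → arm 2.61 m, τ = 333.2 × 2.61 = 869.7 N·m clockwise.
Battery pack: 31 × 9.8 = 303.8 N down at 0.7 m → arm 5.06 m, τ = 303.8 × 5.06 = 1537 N·m clockwise.
Sack of grain: 39 × 9.8 = 382.2 N down at 3.9 m → arm 1.86 m, τ = 382.2 × 1.86 = 710.9 N·m clockwise.
Net load moment about support A = 3118 N·m clockwise.
Reaction R at support B is upward at 1.3 m, arm 4.46 m → moment R × 4.46 counterclockwise.
Balancing moments: R × 4.46 = 3118, giving R = 699 N.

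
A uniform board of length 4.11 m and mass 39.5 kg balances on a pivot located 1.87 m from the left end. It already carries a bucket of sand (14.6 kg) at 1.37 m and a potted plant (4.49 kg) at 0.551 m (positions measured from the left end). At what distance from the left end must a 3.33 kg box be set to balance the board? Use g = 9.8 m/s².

x ≈ 3.65 m from the left end

Take moments about the pivot (at 1.87 m from the left end).
Beam weight: 39.5 × 9.8 = 387.1 N down at 2.055 m → arm 0.185 m, τ = 387.1 × 0.185 = 71.61 N·m clockwise.
Bucket of sand: 14.6 × 9.8 = 143.1 N down at 1.37 m → arm 0.5 m, τ = 143.1 × 0.5 = 71.55 N·m counterclockwise.
Potted plant: 4.49 × 9.8 = 44 N down at 0.551 m → arm 1.319 m, τ = 44 × 1.319 = 58.04 N·m counterclockwise.
Net moment of existing loads = 57.98 N·m counterclockwise.
The box weighs 3.33 × 9.8 = 32.63 N and must supply an equal clockwise moment, so its lever arm about the pivot is 57.98 / 32.63 = 1.78 m.
That puts it at 1.87 + 1.78 = 3.65 m from the left end.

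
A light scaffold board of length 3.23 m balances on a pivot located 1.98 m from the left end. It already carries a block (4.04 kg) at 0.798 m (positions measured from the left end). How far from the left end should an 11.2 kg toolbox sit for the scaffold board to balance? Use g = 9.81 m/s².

About the pivot (at 1.98 m from the left end):
Block: 4.04 × 9.81 = 39.63 N down at 0.798 m → arm 1.182 m, τ = 39.63 × 1.182 = 46.84 N·m counterclockwise.
Net moment of existing loads = 46.84 N·m counterclockwise.
The toolbox weighs 11.2 × 9.81 = 109.9 N and must supply an equal clockwise moment, so its lever arm about the pivot is 46.84 / 109.9 = 0.426 m.
That puts it at 1.98 + 0.426 = 2.41 m from the left end.

x ≈ 2.41 m from the left end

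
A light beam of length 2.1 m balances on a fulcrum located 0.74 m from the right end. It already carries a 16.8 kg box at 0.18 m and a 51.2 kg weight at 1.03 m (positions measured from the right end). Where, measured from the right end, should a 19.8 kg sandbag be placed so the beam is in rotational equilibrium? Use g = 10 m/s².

x ≈ 0.465 m from the right end

Choose the fulcrum (at 0.74 m from the right end) as the axis so the support reaction has zero arm there.
Box: 16.8 × 10 = 168 N down at 0.18 m → arm 0.56 m, τ = 168 × 0.56 = 94.08 N·m clockwise.
Weight: 51.2 × 10 = 512 N down at 1.03 m → arm 0.29 m, τ = 512 × 0.29 = 148.5 N·m counterclockwise.
Net moment of existing loads = 54.42 N·m counterclockwise.
The sandbag weighs 19.8 × 10 = 198 N and must supply an equal clockwise moment, so its lever arm about the fulcrum is 54.42 / 198 = 0.275 m.
That puts it at 0.74 − 0.275 = 0.465 m from the right end.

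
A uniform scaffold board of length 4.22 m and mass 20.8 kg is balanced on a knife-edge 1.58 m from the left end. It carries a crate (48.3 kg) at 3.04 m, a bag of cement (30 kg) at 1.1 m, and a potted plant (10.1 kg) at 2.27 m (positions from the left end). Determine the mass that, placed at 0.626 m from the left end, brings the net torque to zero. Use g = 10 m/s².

m ≈ 77.7 kg

Taking torques about the knife-edge (at 1.58 m from the left end):
Beam weight: 20.8 × 10 = 208 N down at 2.11 m → arm 0.53 m, τ = 208 × 0.53 = 110.2 N·m clockwise.
Crate: 48.3 × 10 = 483 N down at 3.04 m → arm 1.46 m, τ = 483 × 1.46 = 705.2 N·m clockwise.
Bag of cement: 30 × 10 = 300 N down at 1.1 m → arm 0.48 m, τ = 300 × 0.48 = 144 N·m counterclockwise.
Potted plant: 10.1 × 10 = 101 N down at 2.27 m → arm 0.69 m, τ = 101 × 0.69 = 69.69 N·m clockwise.
Net moment of known loads = 741.1 N·m clockwise.
An unknown mass m at 0.626 m has arm 0.954 m; its moment is m·g·0.954 counterclockwise.
For rotational equilibrium, m × 10 × 0.954 = 741.1, so m = 741.1 / (10 × 0.954) = 77.7 kg.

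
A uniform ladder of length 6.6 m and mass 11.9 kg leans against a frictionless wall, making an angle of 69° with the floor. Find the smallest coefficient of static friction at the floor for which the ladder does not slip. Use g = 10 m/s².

Take moments about the foot of the ladder.
Ladder weight 11.9×10 = 119 N acts at 3.3 m along the ladder; its horizontal arm is 3.3·cos69° = 1.183 m → τ = 140.8 N·m clockwise.
Wall normal N acts horizontally at the top; its moment arm is the height L sinθ = 6.6·sin69° = 6.162 m, counterclockwise.
For rotational equilibrium, N × 6.162 = 140.8, so N = 22.85 N.
ΣFx = 0 ⇒ f = N_wall = 22.85 N. ΣFy = 0 ⇒ N_floor = 119 N.
μ_min = f / N_floor = 22.85 / 119 = 0.192.

μ_min ≈ 0.192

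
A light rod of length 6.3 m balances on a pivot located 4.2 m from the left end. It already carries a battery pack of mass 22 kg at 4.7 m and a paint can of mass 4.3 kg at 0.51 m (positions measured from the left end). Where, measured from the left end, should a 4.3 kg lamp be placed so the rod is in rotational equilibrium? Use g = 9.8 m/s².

Choose the pivot (at 4.2 m from the left end) as the axis so the support reaction has zero arm there.
Battery pack: 22 × 9.8 = 215.6 N down at 4.7 m → arm 0.5 m, τ = 215.6 × 0.5 = 107.8 N·m clockwise.
Paint can: 4.3 × 9.8 = 42.14 N down at 0.51 m → arm 3.69 m, τ = 42.14 × 3.69 = 155.5 N·m counterclockwise.
Net moment of existing loads = 47.7 N·m counterclockwise.
The lamp weighs 4.3 × 9.8 = 42.14 N and must supply an equal clockwise moment, so its lever arm about the pivot is 47.7 / 42.14 = 1.13 m.
That puts it at 4.2 + 1.13 = 5.33 m from the left end.

x ≈ 5.33 m from the left end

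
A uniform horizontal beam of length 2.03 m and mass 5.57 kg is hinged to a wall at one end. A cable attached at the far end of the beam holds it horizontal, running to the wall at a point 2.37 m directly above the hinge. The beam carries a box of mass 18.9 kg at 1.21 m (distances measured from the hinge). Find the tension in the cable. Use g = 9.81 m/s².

Sum moments about the hinge (the unknown hinge reaction has zero arm there).
Beam weight: 5.57 × 9.81 = 54.64 N down at 1.015 m → arm 1.015 m, τ = 54.64 × 1.015 = 55.46 N·m clockwise.
Box: 18.9 × 9.81 = 185.4 N down at 1.21 m → arm 1.21 m, τ = 185.4 × 1.21 = 224.3 N·m clockwise.
Total clockwise load moment = 279.8 N·m.
The cable tension T acts at 2.03 m; only its component perpendicular to the beam, T sinθ, produces torque. sinθ = h/√(h²+d²) = 2.37/√(2.37²+2.03²) = 0.7595.
Balancing moments: T × 2.03 × 0.7595 = 279.8, giving T = 279.8 / 1.542 = 181 N.

T ≈ 181 N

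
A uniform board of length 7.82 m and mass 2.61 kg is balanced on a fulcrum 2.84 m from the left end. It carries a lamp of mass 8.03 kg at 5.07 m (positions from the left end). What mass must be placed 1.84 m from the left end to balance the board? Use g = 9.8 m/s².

m ≈ 20.7 kg

Take moments about the fulcrum (at 2.84 m from the left end).
Beam weight: 2.61 × 9.8 = 25.58 N down at 3.91 m → arm 1.07 m, τ = 25.58 × 1.07 = 27.37 N·m clockwise.
Lamp: 8.03 × 9.8 = 78.69 N down at 5.07 m → arm 2.23 m, τ = 78.69 × 2.23 = 175.5 N·m clockwise.
Net moment of known loads = 202.9 N·m clockwise.
An unknown mass m at 1.84 m has arm 1 m; its moment is m·g·1 counterclockwise.
For rotational equilibrium, m × 9.8 × 1 = 202.9, so m = 202.9 / (9.8 × 1) = 20.7 kg.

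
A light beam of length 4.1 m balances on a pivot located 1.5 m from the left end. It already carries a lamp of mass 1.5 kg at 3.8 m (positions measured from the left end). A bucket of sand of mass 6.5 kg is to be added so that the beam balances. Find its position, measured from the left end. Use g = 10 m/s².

x ≈ 0.969 m from the left end

Taking torques about the pivot (at 1.5 m from the left end):
Lamp: 1.5 × 10 = 15 N down at 3.8 m → arm 2.3 m, τ = 15 × 2.3 = 34.5 N·m clockwise.
Net moment of existing loads = 34.5 N·m clockwise.
The bucket of sand weighs 6.5 × 10 = 65 N and must supply an equal counterclockwise moment, so its lever arm about the pivot is 34.5 / 65 = 0.531 m.
That puts it at 1.5 − 0.531 = 0.969 m from the left end.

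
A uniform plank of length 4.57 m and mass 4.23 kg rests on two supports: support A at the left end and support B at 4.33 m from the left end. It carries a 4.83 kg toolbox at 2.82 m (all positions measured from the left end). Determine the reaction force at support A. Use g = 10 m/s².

R_A ≈ 36.8 N

Choose support B as the axis so its reaction then has zero moment arm.
Beam weight: 4.23 × 10 = 42.3 N down at 2.285 m → arm 2.045 m, τ = 42.3 × 2.045 = 86.5 N·m counterclockwise.
Toolbox: 4.83 × 10 = 48.3 N down at 2.82 m → arm 1.51 m, τ = 48.3 × 1.51 = 72.93 N·m counterclockwise.
Net load moment about support B = 159.4 N·m counterclockwise.
Reaction R at support A is upward at 0 m, arm 4.33 m → moment R × 4.33 clockwise.
Στ = 0 ⇒ R × 4.33 = 159.4 ⇒ R = 36.8 N.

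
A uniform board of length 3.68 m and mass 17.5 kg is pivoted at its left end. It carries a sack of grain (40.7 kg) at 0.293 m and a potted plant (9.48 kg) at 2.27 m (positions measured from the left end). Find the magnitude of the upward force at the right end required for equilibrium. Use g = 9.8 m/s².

F ≈ 175 N

Sum moments about the left end (the unknown pivot reaction has zero arm there).
Beam weight: 17.5 × 9.8 = 171.5 N down at 1.84 m → arm 1.84 m, τ = 171.5 × 1.84 = 315.6 N·m clockwise.
Sack of grain: 40.7 × 9.8 = 398.9 N down at 0.293 m → arm 0.293 m, τ = 398.9 × 0.293 = 116.9 N·m clockwise.
Potted plant: 9.48 × 9.8 = 92.9 N down at 2.27 m → arm 2.27 m, τ = 92.9 × 2.27 = 210.9 N·m clockwise.
Net moment of the loads = 643.4 N·m clockwise.
The upward force F acts at the right end, arm 3.68 m, giving F × 3.68 counterclockwise.
Setting net torque to zero: F × 3.68 = 643.4 → F = 643.4 / 3.68 = 175 N.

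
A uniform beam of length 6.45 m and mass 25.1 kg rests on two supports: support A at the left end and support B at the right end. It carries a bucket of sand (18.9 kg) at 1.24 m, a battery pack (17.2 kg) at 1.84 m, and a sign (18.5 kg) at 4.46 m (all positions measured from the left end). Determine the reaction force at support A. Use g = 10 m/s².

Choose support B as the axis so its reaction then has zero moment arm.
Beam weight: 25.1 × 10 = 251 N down at 3.225 m → arm 3.225 m, τ = 251 × 3.225 = 809.5 N·m counterclockwise.
Bucket of sand: 18.9 × 10 = 189 N down at 1.24 m → arm 5.21 m, τ = 189 × 5.21 = 984.7 N·m counterclockwise.
Battery pack: 17.2 × 10 = 172 N down at 1.84 m → arm 4.61 m, τ = 172 × 4.61 = 792.9 N·m counterclockwise.
Sign: 18.5 × 10 = 185 N down at 4.46 m → arm 1.99 m, τ = 185 × 1.99 = 368.1 N·m counterclockwise.
Net load moment about support B = 2955 N·m counterclockwise.
Reaction R at support A is upward at 0 m, arm 6.45 m → moment R × 6.45 clockwise.
Balancing moments: R × 6.45 = 2955, giving R = 458 N.

R_A ≈ 458 N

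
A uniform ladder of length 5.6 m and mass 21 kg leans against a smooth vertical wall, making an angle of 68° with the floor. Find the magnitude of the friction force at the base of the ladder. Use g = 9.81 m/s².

Choose the foot of the ladder as the axis so the floor normal and friction both act there and drop out.
Ladder weight 21×9.81 = 206 N acts at 2.8 m along the ladder; its horizontal arm is 2.8·cos68° = 1.049 m → τ = 216.1 N·m clockwise.
Wall normal N acts horizontally at the top; its moment arm is the height L sinθ = 5.6·sin68° = 5.192 m, counterclockwise.
For rotational equilibrium, N × 5.192 = 216.1, so N = 41.6 N.
ΣFx = 0: friction at the foot balances the wall's push, so f = N_wall = 41.6 N.

f ≈ 41.6 N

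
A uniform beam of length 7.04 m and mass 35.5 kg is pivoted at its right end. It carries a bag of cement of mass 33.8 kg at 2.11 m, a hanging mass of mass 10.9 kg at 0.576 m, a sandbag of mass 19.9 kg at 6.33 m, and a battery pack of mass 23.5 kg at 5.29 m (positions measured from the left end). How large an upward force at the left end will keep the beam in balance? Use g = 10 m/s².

Choose the right end as the axis so the unknown pivot reaction has zero arm there.
Beam weight: 35.5 × 10 = 355 N down at 3.52 m → arm 3.52 m, τ = 355 × 3.52 = 1250 N·m counterclockwise.
Bag of cement: 33.8 × 10 = 338 N down at 2.11 m → arm 4.93 m, τ = 338 × 4.93 = 1666 N·m counterclockwise.
Hanging mass: 10.9 × 10 = 109 N down at 0.576 m → arm 6.464 m, τ = 109 × 6.464 = 704.6 N·m counterclockwise.
Sandbag: 19.9 × 10 = 199 N down at 6.33 m → arm 0.71 m, τ = 199 × 0.71 = 141.3 N·m counterclockwise.
Battery pack: 23.5 × 10 = 235 N down at 5.29 m → arm 1.75 m, τ = 235 × 1.75 = 411.2 N·m counterclockwise.
Net moment of the loads = 4173 N·m counterclockwise.
The upward force F acts at the left end, arm 7.04 m, giving F × 7.04 clockwise.
Balancing moments: F × 7.04 = 4173, giving F = 4173 / 7.04 = 593 N.

F ≈ 593 N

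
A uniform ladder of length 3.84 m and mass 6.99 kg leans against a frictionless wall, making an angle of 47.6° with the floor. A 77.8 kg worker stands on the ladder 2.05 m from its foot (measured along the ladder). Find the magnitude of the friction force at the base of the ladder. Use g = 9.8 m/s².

f ≈ 403 N

Taking torques about the foot of the ladder:
Ladder weight 6.99×9.8 = 68.5 N acts at 1.92 m along the ladder; its horizontal arm is 1.92·cos47.6° = 1.295 m → τ = 88.71 N·m clockwise.
Worker: 77.8×9.8 = 762.4 N at 2.05 m → arm 1.382 m → τ = 1054 N·m clockwise.
Wall normal N acts horizontally at the top; its moment arm is the height L sinθ = 3.84·sin47.6° = 2.836 m, counterclockwise.
Στ = 0 ⇒ N × 2.836 = 1143 ⇒ N = 403 N.
ΣFx = 0: friction at the foot balances the wall's push, so f = N_wall = 403 N.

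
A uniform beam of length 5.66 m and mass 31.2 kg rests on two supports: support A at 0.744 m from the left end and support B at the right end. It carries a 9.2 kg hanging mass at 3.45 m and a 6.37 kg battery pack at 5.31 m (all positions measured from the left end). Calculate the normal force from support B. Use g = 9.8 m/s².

R_B ≈ 237 N

Taking torques about support A:
Beam weight: 31.2 × 9.8 = 305.8 N down at 2.83 m → arm 2.086 m, τ = 305.8 × 2.086 = 637.9 N·m clockwise.
Hanging mass: 9.2 × 9.8 = 90.16 N down at 3.45 m → arm 2.706 m, τ = 90.16 × 2.706 = 244 N·m clockwise.
Battery pack: 6.37 × 9.8 = 62.43 N down at 5.31 m → arm 4.566 m, τ = 62.43 × 4.566 = 285.1 N·m clockwise.
Net load moment about support A = 1167 N·m clockwise.
Reaction R at support B is upward at 5.66 m, arm 4.916 m → moment R × 4.916 counterclockwise.
Στ = 0 ⇒ R × 4.916 = 1167 ⇒ R = 237 N.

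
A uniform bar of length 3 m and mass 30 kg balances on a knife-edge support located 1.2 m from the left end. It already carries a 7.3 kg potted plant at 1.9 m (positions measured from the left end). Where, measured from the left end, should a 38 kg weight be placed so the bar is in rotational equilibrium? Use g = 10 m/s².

x ≈ 0.829 m from the left end

About the knife-edge support (at 1.2 m from the left end):
Beam weight: 30 × 10 = 300 N down at 1.5 m → arm 0.3 m, τ = 300 × 0.3 = 90 N·m clockwise.
Potted plant: 7.3 × 10 = 73 N down at 1.9 m → arm 0.7 m, τ = 73 × 0.7 = 51.1 N·m clockwise.
Net moment of existing loads = 141.1 N·m clockwise.
The weight weighs 38 × 10 = 380 N and must supply an equal counterclockwise moment, so its lever arm about the knife-edge support is 141.1 / 380 = 0.371 m.
That puts it at 1.2 − 0.371 = 0.829 m from the left end.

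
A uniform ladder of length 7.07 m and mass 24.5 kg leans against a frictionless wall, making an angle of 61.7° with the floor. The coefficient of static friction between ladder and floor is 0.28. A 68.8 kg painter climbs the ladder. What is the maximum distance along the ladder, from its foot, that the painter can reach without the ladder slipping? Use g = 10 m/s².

d ≈ 3.73 m

Choose the foot of the ladder as the axis so the floor normal and friction both act there and drop out.
Ladder weight 24.5×10 = 245 N acts at 3.535 m along the ladder; its horizontal arm is 3.535·cos61.7° = 1.676 m → τ = 410.6 N·m clockwise.
Painter weight 68.8×10 = 688 N at distance d → arm d·cos61.7° → τ = 688·d·0.4741 clockwise.
Wall normal N at the top has arm L sinθ = 6.225 m counterclockwise, so Στ = 0 gives N·6.225 = 410.6 + 326.2·d.
ΣFy = 0 ⇒ N_floor = 933 N, so the maximum friction is μ_s·N_floor = 0.28×933 = 261.2 N. ΣFx = 0 ⇒ N_wall = f, so at the slipping point N = 261.2 N.
Substituting: 261.2×6.225 = 410.6 + 326.2·d ⇒ d = (1626 − 410.6) / 326.2 = 3.73 m.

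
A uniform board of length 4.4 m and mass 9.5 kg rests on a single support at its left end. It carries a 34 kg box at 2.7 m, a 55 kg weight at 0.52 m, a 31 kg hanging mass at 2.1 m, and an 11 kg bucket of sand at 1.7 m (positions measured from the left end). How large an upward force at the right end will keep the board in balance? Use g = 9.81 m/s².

Choose the left end as the axis so the unknown pivot reaction has zero arm there.
Beam weight: 9.5 × 9.81 = 93.2 N down at 2.2 m → arm 2.2 m, τ = 93.2 × 2.2 = 205 N·m clockwise.
Box: 34 × 9.81 = 333.5 N down at 2.7 m → arm 2.7 m, τ = 333.5 × 2.7 = 900.5 N·m clockwise.
Weight: 55 × 9.81 = 539.6 N down at 0.52 m → arm 0.52 m, τ = 539.6 × 0.52 = 280.6 N·m clockwise.
Hanging mass: 31 × 9.81 = 304.1 N down at 2.1 m → arm 2.1 m, τ = 304.1 × 2.1 = 638.6 N·m clockwise.
Bucket of sand: 11 × 9.81 = 107.9 N down at 1.7 m → arm 1.7 m, τ = 107.9 × 1.7 = 183.4 N·m clockwise.
Net moment of the loads = 2208 N·m clockwise.
The upward force F acts at the right end, arm 4.4 m, giving F × 4.4 counterclockwise.
Setting net torque to zero: F × 4.4 = 2208 → F = 2208 / 4.4 = 502 N.

F ≈ 502 N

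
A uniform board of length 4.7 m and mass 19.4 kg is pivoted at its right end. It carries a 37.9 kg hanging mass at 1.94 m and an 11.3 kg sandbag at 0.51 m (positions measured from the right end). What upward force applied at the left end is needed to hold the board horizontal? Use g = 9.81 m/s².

F ≈ 261 N

Taking torques about the right end:
Beam weight: 19.4 × 9.81 = 190.3 N down at 2.35 m → arm 2.35 m, τ = 190.3 × 2.35 = 447.2 N·m counterclockwise.
Hanging mass: 37.9 × 9.81 = 371.8 N down at 1.94 m → arm 1.94 m, τ = 371.8 × 1.94 = 721.3 N·m counterclockwise.
Sandbag: 11.3 × 9.81 = 110.9 N down at 0.51 m → arm 0.51 m, τ = 110.9 × 0.51 = 56.56 N·m counterclockwise.
Net moment of the loads = 1225 N·m counterclockwise.
The upward force F acts at the left end, arm 4.7 m, giving F × 4.7 clockwise.
Στ = 0 ⇒ F × 4.7 = 1225 ⇒ F = 1225 / 4.7 = 261 N.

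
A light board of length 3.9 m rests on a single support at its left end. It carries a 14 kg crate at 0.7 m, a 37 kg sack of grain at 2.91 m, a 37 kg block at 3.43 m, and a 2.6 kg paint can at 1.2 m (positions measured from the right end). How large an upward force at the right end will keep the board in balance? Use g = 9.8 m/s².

F ≈ 266 N

Take moments about the left end.
Crate: 14 × 9.8 = 137.2 N down at 0.7 m → arm 3.2 m, τ = 137.2 × 3.2 = 439 N·m clockwise.
Sack of grain: 37 × 9.8 = 362.6 N down at 2.91 m → arm 0.99 m, τ = 362.6 × 0.99 = 359 N·m clockwise.
Block: 37 × 9.8 = 362.6 N down at 3.43 m → arm 0.47 m, τ = 362.6 × 0.47 = 170.4 N·m clockwise.
Paint can: 2.6 × 9.8 = 25.48 N down at 1.2 m → arm 2.7 m, τ = 25.48 × 2.7 = 68.8 N·m clockwise.
Net moment of the loads = 1037 N·m clockwise.
The upward force F acts at the right end, arm 3.9 m, giving F × 3.9 counterclockwise.
For rotational equilibrium, F × 3.9 = 1037, so F = 1037 / 3.9 = 266 N.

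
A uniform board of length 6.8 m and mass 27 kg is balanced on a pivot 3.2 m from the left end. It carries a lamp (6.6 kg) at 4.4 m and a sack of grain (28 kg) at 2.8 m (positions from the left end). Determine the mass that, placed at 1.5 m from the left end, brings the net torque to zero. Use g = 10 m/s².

Choose the pivot (at 3.2 m from the left end) as the axis so the support reaction has zero arm there.
Beam weight: 27 × 10 = 270 N down at 3.4 m → arm 0.2 m, τ = 270 × 0.2 = 54 N·m clockwise.
Lamp: 6.6 × 10 = 66 N down at 4.4 m → arm 1.2 m, τ = 66 × 1.2 = 79.2 N·m clockwise.
Sack of grain: 28 × 10 = 280 N down at 2.8 m → arm 0.4 m, τ = 280 × 0.4 = 112 N·m counterclockwise.
Net moment of known loads = 21.2 N·m clockwise.
An unknown mass m at 1.5 m has arm 1.7 m; its moment is m·g·1.7 counterclockwise.
Στ = 0 ⇒ m × 10 × 1.7 = 21.2 ⇒ m = 21.2 / (10 × 1.7) = 1.25 kg.

m ≈ 1.25 kg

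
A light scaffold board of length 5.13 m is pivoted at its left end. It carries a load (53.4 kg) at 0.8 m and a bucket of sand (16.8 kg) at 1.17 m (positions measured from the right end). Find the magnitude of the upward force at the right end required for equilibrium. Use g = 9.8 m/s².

Take moments about the left end.
Load: 53.4 × 9.8 = 523.3 N down at 0.8 m → arm 4.33 m, τ = 523.3 × 4.33 = 2266 N·m clockwise.
Bucket of sand: 16.8 × 9.8 = 164.6 N down at 1.17 m → arm 3.96 m, τ = 164.6 × 3.96 = 651.8 N·m clockwise.
Net moment of the loads = 2918 N·m clockwise.
The upward force F acts at the right end, arm 5.13 m, giving F × 5.13 counterclockwise.
Balancing moments: F × 5.13 = 2918, giving F = 2918 / 5.13 = 569 N.

F ≈ 569 N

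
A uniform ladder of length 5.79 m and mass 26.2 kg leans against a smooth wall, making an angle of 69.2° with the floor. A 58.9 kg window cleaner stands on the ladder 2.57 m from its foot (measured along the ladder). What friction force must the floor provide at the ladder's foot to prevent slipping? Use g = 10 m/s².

Choose the foot of the ladder as the axis so the floor normal and friction both act there and drop out.
Ladder weight 26.2×10 = 262 N acts at 2.895 m along the ladder; its horizontal arm is 2.895·cos69.2° = 1.028 m → τ = 269.3 N·m clockwise.
Window cleaner: 58.9×10 = 589 N at 2.57 m → arm 0.9126 m → τ = 537.5 N·m clockwise.
Wall normal N acts horizontally at the top; its moment arm is the height L sinθ = 5.79·sin69.2° = 5.413 m, counterclockwise.
For rotational equilibrium, N × 5.413 = 806.8, so N = 149 N.
ΣFx = 0: friction at the foot balances the wall's push, so f = N_wall = 149 N.

f ≈ 149 N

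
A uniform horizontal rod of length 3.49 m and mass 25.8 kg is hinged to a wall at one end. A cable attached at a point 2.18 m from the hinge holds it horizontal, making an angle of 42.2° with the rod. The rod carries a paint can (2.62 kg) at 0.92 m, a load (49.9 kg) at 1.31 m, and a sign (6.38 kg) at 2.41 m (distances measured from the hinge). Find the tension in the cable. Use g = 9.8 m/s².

T ≈ 858 N

About the hinge:
Beam weight: 25.8 × 9.8 = 252.8 N down at 1.745 m → arm 1.745 m, τ = 252.8 × 1.745 = 441.1 N·m clockwise.
Paint can: 2.62 × 9.8 = 25.68 N down at 0.92 m → arm 0.92 m, τ = 25.68 × 0.92 = 23.63 N·m clockwise.
Load: 49.9 × 9.8 = 489 N down at 1.31 m → arm 1.31 m, τ = 489 × 1.31 = 640.6 N·m clockwise.
Sign: 6.38 × 9.8 = 62.52 N down at 2.41 m → arm 2.41 m, τ = 62.52 × 2.41 = 150.7 N·m clockwise.
Total clockwise load moment = 1256 N·m.
The cable tension T acts at 2.18 m; only its component perpendicular to the rod, T sinθ, produces torque. sin 42.2° = 0.6717.
Στ = 0 ⇒ T × 2.18 × 0.6717 = 1256 ⇒ T = 1256 / 1.464 = 858 N.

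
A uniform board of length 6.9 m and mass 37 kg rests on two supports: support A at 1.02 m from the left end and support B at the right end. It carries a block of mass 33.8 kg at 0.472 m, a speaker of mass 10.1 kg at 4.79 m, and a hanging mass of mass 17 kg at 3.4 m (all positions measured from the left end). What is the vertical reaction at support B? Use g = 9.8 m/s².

Taking torques about support A:
Beam weight: 37 × 9.8 = 362.6 N down at 3.45 m → arm 2.43 m, τ = 362.6 × 2.43 = 881.1 N·m clockwise.
Block: 33.8 × 9.8 = 331.2 N down at 0.472 m → arm 0.548 m, τ = 331.2 × 0.548 = 181.5 N·m counterclockwise.
Speaker: 10.1 × 9.8 = 98.98 N down at 4.79 m → arm 3.77 m, τ = 98.98 × 3.77 = 373.2 N·m clockwise.
Hanging mass: 17 × 9.8 = 166.6 N down at 3.4 m → arm 2.38 m, τ = 166.6 × 2.38 = 396.5 N·m clockwise.
Net load moment about support A = 1469 N·m clockwise.
Reaction R at support B is upward at 6.9 m, arm 5.88 m → moment R × 5.88 counterclockwise.
Balancing moments: R × 5.88 = 1469, giving R = 250 N.

R_B ≈ 250 N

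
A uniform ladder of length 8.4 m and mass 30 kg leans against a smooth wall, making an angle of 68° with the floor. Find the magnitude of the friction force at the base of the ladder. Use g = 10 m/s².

f ≈ 60.6 N

About the foot of the ladder:
Ladder weight 30×10 = 300 N acts at 4.2 m along the ladder; its horizontal arm is 4.2·cos68° = 1.573 m → τ = 471.9 N·m clockwise.
Wall normal N acts horizontally at the top; its moment arm is the height L sinθ = 8.4·sin68° = 7.788 m, counterclockwise.
For rotational equilibrium, N × 7.788 = 471.9, so N = 60.6 N.
ΣFx = 0: friction at the foot balances the wall's push, so f = N_wall = 60.6 N.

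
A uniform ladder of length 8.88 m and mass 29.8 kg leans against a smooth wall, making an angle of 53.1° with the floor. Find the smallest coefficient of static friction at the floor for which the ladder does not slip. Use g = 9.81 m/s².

Choose the foot of the ladder as the axis so the floor normal and friction both act there and drop out.
Ladder weight 29.8×9.81 = 292.3 N acts at 4.44 m along the ladder; its horizontal arm is 4.44·cos53.1° = 2.666 m → τ = 779.3 N·m clockwise.
Wall normal N acts horizontally at the top; its moment arm is the height L sinθ = 8.88·sin53.1° = 7.101 m, counterclockwise.
Balancing moments: N × 7.101 = 779.3, giving N = 109.7 N.
ΣFx = 0 ⇒ f = N_wall = 109.7 N. ΣFy = 0 ⇒ N_floor = 292.3 N.
μ_min = f / N_floor = 109.7 / 292.3 = 0.375.

μ_min ≈ 0.375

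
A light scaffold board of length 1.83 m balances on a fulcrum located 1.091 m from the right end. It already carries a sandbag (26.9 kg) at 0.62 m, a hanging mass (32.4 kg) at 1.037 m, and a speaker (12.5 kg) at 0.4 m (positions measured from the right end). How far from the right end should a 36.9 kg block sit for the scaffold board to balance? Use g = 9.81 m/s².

x ≈ 1.72 m from the right end

Choose the fulcrum (at 1.091 m from the right end) as the axis so the support reaction has zero arm there.
Sandbag: 26.9 × 9.81 = 263.9 N down at 0.62 m → arm 0.471 m, τ = 263.9 × 0.471 = 124.3 N·m clockwise.
Hanging mass: 32.4 × 9.81 = 317.8 N down at 1.037 m → arm 0.054 m, τ = 317.8 × 0.054 = 17.16 N·m clockwise.
Speaker: 12.5 × 9.81 = 122.6 N down at 0.4 m → arm 0.691 m, τ = 122.6 × 0.691 = 84.72 N·m clockwise.
Net moment of existing loads = 226.2 N·m clockwise.
The block weighs 36.9 × 9.81 = 362 N and must supply an equal counterclockwise moment, so its lever arm about the fulcrum is 226.2 / 362 = 0.625 m.
That puts it at 1.091 + 0.625 = 1.72 m from the right end.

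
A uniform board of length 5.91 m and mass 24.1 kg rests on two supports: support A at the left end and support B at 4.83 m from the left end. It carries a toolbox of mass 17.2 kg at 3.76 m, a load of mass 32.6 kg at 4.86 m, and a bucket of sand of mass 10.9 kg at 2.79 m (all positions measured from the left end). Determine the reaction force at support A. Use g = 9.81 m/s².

Sum moments about support B (its reaction then has zero moment arm).
Beam weight: 24.1 × 9.81 = 236.4 N down at 2.955 m → arm 1.875 m, τ = 236.4 × 1.875 = 443.2 N·m counterclockwise.
Toolbox: 17.2 × 9.81 = 168.7 N down at 3.76 m → arm 1.07 m, τ = 168.7 × 1.07 = 180.5 N·m counterclockwise.
Load: 32.6 × 9.81 = 319.8 N down at 4.86 m → arm 0.03 m, τ = 319.8 × 0.03 = 9.594 N·m clockwise.
Bucket of sand: 10.9 × 9.81 = 106.9 N down at 2.79 m → arm 2.04 m, τ = 106.9 × 2.04 = 218.1 N·m counterclockwise.
Net load moment about support B = 832.2 N·m counterclockwise.
Reaction R at support A is upward at 0 m, arm 4.83 m → moment R × 4.83 clockwise.
Balancing moments: R × 4.83 = 832.2, giving R = 172 N.

R_A ≈ 172 N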